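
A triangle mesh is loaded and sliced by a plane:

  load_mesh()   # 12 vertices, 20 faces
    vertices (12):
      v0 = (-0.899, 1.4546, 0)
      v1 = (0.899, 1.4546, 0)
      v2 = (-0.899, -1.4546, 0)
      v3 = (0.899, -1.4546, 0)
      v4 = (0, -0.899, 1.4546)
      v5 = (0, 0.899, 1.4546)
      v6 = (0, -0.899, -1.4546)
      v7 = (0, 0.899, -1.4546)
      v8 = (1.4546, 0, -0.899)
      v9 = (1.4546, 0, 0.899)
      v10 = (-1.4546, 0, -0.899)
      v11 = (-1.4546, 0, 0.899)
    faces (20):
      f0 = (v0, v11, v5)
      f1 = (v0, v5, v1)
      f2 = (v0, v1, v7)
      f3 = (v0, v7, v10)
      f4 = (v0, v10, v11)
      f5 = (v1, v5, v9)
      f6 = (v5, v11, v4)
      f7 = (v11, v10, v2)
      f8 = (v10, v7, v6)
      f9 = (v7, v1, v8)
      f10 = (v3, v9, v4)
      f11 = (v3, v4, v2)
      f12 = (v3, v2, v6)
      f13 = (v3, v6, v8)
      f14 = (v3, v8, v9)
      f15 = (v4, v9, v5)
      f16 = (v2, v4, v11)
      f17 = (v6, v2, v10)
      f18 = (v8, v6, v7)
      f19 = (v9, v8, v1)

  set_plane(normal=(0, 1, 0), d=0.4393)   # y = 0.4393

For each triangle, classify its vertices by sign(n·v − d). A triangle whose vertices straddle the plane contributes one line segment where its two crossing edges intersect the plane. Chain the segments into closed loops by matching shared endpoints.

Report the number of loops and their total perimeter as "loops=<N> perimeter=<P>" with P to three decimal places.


loops=1 perimeter=8.767

Straddling triangles (10 of 20):
  (v0,v11,v5) [+-+] → (-1.2868, 0.4393, 0.627495)–(-0.743804, 0.4393, 1.1705)  len=0.7679
  (v0,v7,v10) [++-] → (-0.743804, 0.4393, -1.1705)–(-1.2868, 0.4393, -0.627495)  len=0.7679
  (v0,v10,v11) [+--] → (-1.2868, 0.4393, -0.627495)–(-1.2868, 0.4393, 0.627495)  len=1.2550
  (v1,v5,v9) [++-] → (0.743804, 0.4393, 1.1705)–(1.2868, 0.4393, 0.627495)  len=0.7679
  (v5,v11,v4) [+--] → (-0.743804, 0.4393, 1.1705)–(0, 0.4393, 1.4546)  len=0.7962
  (v10,v7,v6) [-+-] → (-0.743804, 0.4393, -1.1705)–(0, 0.4393, -1.4546)  len=0.7962
  (v7,v1,v8) [++-] → (1.2868, 0.4393, -0.627495)–(0.743804, 0.4393, -1.1705)  len=0.7679
  (v4,v9,v5) [--+] → (0.743804, 0.4393, 1.1705)–(0, 0.4393, 1.4546)  len=0.7962
  (v8,v6,v7) [--+] → (0, 0.4393, -1.4546)–(0.743804, 0.4393, -1.1705)  len=0.7962
  (v9,v8,v1) [--+] → (1.2868, 0.4393, -0.627495)–(1.2868, 0.4393, 0.627495)  len=1.2550

Chained into 1 loop(s):
  loop 1: 10 segments, perimeter = 8.7665
Total perimeter = 8.767


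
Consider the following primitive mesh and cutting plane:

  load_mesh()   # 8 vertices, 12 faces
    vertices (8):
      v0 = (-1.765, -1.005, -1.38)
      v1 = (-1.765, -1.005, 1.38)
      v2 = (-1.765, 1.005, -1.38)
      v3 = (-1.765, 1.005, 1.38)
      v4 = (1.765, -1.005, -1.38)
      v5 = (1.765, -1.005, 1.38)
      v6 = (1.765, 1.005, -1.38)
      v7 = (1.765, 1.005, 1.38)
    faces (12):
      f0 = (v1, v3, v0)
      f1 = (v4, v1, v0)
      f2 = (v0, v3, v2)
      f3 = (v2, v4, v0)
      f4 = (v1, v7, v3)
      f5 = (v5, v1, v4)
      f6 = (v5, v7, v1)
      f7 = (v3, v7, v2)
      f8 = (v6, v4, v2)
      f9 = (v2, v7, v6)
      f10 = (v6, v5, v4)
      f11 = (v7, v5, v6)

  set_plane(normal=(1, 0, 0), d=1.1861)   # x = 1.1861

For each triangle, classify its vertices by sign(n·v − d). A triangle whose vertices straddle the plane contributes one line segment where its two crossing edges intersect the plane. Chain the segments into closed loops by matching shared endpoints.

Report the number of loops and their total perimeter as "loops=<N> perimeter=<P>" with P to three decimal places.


loops=1 perimeter=9.540

Straddling triangles (8 of 12):
  (v4,v1,v0) [+--] → (1.1861, -1.005, -0.927376)–(1.1861, -1.005, -1.38)  len=0.4526
  (v2,v4,v0) [-+-] → (1.1861, -0.675371, -1.38)–(1.1861, -1.005, -1.38)  len=0.3296
  (v1,v7,v3) [-+-] → (1.1861, 0.675371, 1.38)–(1.1861, 1.005, 1.38)  len=0.3296
  (v5,v1,v4) [+-+] → (1.1861, -1.005, 1.38)–(1.1861, -1.005, -0.927376)  len=2.3074
  (v5,v7,v1) [++-] → (1.1861, 0.675371, 1.38)–(1.1861, -1.005, 1.38)  len=1.6804
  (v3,v7,v2) [-+-] → (1.1861, 1.005, 1.38)–(1.1861, 1.005, 0.927376)  len=0.4526
  (v6,v4,v2) [++-] → (1.1861, -0.675371, -1.38)–(1.1861, 1.005, -1.38)  len=1.6804
  (v2,v7,v6) [-++] → (1.1861, 1.005, 0.927376)–(1.1861, 1.005, -1.38)  len=2.3074

Chained into 1 loop(s):
  loop 1: 8 segments, perimeter = 9.5400
Total perimeter = 9.540


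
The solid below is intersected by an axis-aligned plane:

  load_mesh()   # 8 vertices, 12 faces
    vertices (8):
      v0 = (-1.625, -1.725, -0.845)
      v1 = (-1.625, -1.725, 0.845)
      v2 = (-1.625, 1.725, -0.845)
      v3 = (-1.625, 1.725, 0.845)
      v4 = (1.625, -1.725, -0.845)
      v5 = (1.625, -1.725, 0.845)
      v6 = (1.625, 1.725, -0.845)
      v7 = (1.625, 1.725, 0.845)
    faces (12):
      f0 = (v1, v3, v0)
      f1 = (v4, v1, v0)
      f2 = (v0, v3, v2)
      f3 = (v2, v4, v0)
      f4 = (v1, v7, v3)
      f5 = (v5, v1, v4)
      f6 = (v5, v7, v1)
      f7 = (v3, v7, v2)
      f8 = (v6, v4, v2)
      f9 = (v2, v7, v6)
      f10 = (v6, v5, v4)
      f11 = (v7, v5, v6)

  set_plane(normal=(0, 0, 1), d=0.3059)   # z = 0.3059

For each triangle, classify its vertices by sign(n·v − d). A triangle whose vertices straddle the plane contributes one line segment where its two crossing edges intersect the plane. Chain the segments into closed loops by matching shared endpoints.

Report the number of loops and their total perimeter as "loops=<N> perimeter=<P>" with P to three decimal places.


Straddling triangles (8 of 12):
  (v1,v3,v0) [++-] → (-1.625, 0.62447, 0.3059)–(-1.625, -1.725, 0.3059)  len=2.3495
  (v4,v1,v0) [-+-] → (-0.588269, -1.725, 0.3059)–(-1.625, -1.725, 0.3059)  len=1.0367
  (v0,v3,v2) [-+-] → (-1.625, 0.62447, 0.3059)–(-1.625, 1.725, 0.3059)  len=1.1005
  (v5,v1,v4) [++-] → (-0.588269, -1.725, 0.3059)–(1.625, -1.725, 0.3059)  len=2.2133
  (v3,v7,v2) [++-] → (0.588269, 1.725, 0.3059)–(-1.625, 1.725, 0.3059)  len=2.2133
  (v2,v7,v6) [-+-] → (0.588269, 1.725, 0.3059)–(1.625, 1.725, 0.3059)  len=1.0367
  (v6,v5,v4) [-+-] → (1.625, -0.62447, 0.3059)–(1.625, -1.725, 0.3059)  len=1.1005
  (v7,v5,v6) [++-] → (1.625, -0.62447, 0.3059)–(1.625, 1.725, 0.3059)  len=2.3495

Chained into 1 loop(s):
  loop 1: 8 segments, perimeter = 13.4000
Total perimeter = 13.400

loops=1 perimeter=13.400


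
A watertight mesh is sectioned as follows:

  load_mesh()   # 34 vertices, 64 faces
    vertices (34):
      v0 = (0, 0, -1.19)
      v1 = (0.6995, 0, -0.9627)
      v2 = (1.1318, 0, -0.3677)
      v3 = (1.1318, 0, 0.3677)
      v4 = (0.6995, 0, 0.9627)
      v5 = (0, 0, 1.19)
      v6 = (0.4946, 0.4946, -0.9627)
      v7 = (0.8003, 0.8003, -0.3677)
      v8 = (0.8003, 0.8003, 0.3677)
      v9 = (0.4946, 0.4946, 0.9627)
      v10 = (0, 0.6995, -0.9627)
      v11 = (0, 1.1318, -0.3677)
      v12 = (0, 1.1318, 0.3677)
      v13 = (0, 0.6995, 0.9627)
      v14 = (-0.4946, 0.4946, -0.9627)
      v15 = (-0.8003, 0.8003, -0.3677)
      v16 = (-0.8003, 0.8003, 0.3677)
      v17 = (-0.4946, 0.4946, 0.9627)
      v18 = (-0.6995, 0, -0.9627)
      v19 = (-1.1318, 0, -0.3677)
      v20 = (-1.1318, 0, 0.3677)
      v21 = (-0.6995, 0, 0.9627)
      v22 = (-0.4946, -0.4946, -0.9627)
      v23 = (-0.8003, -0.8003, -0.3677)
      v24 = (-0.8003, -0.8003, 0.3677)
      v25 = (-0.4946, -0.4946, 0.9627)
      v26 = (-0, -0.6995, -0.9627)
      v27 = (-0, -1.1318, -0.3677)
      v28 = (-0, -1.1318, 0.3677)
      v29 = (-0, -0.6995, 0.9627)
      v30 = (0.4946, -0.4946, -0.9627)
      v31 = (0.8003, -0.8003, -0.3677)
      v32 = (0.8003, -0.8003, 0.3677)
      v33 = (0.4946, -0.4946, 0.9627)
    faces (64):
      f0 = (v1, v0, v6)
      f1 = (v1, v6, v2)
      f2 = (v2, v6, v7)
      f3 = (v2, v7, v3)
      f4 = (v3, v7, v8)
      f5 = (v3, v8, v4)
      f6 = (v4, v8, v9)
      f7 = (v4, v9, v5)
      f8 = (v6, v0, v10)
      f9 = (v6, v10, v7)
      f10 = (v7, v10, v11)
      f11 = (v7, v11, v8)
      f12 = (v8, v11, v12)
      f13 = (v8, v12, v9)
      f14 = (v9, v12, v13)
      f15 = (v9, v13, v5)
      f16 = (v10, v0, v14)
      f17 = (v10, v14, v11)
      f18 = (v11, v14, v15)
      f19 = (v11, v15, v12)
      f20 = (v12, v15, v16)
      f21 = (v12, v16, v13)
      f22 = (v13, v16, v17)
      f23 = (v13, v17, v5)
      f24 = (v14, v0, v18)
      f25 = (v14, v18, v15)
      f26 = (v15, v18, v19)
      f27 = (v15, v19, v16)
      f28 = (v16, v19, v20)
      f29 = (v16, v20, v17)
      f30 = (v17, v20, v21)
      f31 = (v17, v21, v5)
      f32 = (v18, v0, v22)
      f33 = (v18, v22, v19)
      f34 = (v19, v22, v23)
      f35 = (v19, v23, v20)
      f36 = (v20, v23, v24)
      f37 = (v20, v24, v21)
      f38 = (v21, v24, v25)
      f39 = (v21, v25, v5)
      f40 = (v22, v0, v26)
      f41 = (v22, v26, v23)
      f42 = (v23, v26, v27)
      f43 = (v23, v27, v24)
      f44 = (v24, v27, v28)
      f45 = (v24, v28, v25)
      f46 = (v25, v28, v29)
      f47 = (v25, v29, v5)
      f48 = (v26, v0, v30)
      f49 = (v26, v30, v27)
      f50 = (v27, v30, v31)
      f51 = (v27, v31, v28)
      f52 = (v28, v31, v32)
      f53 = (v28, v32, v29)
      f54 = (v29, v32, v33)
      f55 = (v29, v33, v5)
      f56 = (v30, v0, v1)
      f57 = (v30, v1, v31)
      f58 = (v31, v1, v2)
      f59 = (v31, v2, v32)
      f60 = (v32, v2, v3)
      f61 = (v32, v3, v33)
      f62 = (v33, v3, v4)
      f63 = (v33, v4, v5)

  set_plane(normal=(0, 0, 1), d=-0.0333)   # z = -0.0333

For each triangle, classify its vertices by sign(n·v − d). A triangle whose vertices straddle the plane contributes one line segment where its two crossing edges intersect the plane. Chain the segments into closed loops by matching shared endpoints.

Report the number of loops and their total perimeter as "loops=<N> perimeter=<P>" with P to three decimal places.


Straddling triangles (16 of 64):
  (v2,v7,v3) [--+] → (0.951039, 0.436389, -0.0333)–(1.1318, 0, -0.0333)  len=0.4723
  (v3,v7,v8) [+-+] → (0.951039, 0.436389, -0.0333)–(0.8003, 0.8003, -0.0333)  len=0.3939
  (v7,v11,v8) [--+] → (0.363911, 0.981061, -0.0333)–(0.8003, 0.8003, -0.0333)  len=0.4723
  (v8,v11,v12) [+-+] → (0.363911, 0.981061, -0.0333)–(0, 1.1318, -0.0333)  len=0.3939
  (v11,v15,v12) [--+] → (-0.436389, 0.951039, -0.0333)–(0, 1.1318, -0.0333)  len=0.4723
  (v12,v15,v16) [+-+] → (-0.436389, 0.951039, -0.0333)–(-0.8003, 0.8003, -0.0333)  len=0.3939
  (v15,v19,v16) [--+] → (-0.981061, 0.363911, -0.0333)–(-0.8003, 0.8003, -0.0333)  len=0.4723
  (v16,v19,v20) [+-+] → (-0.981061, 0.363911, -0.0333)–(-1.1318, 0, -0.0333)  len=0.3939
  (v19,v23,v20) [--+] → (-0.951039, -0.436389, -0.0333)–(-1.1318, 0, -0.0333)  len=0.4723
  (v20,v23,v24) [+-+] → (-0.951039, -0.436389, -0.0333)–(-0.8003, -0.8003, -0.0333)  len=0.3939
  (v23,v27,v24) [--+] → (-0.363911, -0.981061, -0.0333)–(-0.8003, -0.8003, -0.0333)  len=0.4723
  (v24,v27,v28) [+-+] → (-0.363911, -0.981061, -0.0333)–(0, -1.1318, -0.0333)  len=0.3939
  (v27,v31,v28) [--+] → (0.436389, -0.951039, -0.0333)–(0, -1.1318, -0.0333)  len=0.4723
  (v28,v31,v32) [+-+] → (0.436389, -0.951039, -0.0333)–(0.8003, -0.8003, -0.0333)  len=0.3939
  (v31,v2,v32) [--+] → (0.981061, -0.363911, -0.0333)–(0.8003, -0.8003, -0.0333)  len=0.4723
  (v32,v2,v3) [+-+] → (0.981061, -0.363911, -0.0333)–(1.1318, 0, -0.0333)  len=0.3939

Chained into 1 loop(s):
  loop 1: 16 segments, perimeter = 6.9299
Total perimeter = 6.930

loops=1 perimeter=6.930


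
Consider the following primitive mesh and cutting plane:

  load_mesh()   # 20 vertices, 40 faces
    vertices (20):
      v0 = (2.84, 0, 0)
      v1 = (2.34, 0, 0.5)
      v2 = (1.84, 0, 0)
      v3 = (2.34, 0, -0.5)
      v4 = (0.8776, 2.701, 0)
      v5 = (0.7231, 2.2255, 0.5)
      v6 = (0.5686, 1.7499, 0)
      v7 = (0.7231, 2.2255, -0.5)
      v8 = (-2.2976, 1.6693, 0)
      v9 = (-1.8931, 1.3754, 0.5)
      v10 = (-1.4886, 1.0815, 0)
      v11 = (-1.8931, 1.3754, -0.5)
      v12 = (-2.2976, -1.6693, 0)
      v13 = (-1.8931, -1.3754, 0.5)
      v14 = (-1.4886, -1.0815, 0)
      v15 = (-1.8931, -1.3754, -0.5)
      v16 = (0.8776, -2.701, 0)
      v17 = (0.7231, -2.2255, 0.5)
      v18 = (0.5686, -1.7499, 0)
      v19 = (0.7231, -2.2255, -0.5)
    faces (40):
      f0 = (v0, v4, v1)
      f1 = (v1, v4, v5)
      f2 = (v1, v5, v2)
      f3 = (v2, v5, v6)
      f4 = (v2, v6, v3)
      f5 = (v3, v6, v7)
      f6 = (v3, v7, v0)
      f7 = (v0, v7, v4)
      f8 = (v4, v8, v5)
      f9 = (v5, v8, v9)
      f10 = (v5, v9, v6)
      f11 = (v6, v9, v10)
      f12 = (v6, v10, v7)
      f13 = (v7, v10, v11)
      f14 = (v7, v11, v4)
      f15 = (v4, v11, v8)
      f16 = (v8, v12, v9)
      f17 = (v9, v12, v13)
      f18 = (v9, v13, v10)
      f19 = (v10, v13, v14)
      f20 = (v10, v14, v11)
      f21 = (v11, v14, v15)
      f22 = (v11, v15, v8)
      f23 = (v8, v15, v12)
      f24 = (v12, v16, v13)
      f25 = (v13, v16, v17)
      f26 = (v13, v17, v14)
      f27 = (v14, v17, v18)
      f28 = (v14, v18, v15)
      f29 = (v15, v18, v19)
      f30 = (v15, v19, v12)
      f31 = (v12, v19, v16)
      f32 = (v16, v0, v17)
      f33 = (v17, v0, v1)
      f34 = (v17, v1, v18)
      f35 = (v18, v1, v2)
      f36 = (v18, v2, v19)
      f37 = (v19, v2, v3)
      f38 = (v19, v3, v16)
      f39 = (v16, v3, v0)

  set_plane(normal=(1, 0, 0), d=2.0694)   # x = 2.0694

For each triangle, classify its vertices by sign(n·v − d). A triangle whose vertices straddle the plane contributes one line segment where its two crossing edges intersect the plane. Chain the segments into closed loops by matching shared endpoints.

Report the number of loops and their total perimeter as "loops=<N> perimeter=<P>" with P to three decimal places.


loops=1 perimeter=5.244

Straddling triangles (14 of 40):
  (v0,v4,v1) [+-+] → (2.0694, 1.06064, 0)–(2.0694, 0.499788, 0.407481)  len=0.6932
  (v1,v4,v5) [+--] → (2.0694, 0.499788, 0.407481)–(2.0694, 0.372454, 0.5)  len=0.1574
  (v1,v5,v2) [+--] → (2.0694, 0.372454, 0.5)–(2.0694, 0, 0.2294)  len=0.4604
  (v2,v6,v3) [--+] → (2.0694, 0.267316, -0.42362)–(2.0694, 0, -0.2294)  len=0.3304
  (v3,v6,v7) [+--] → (2.0694, 0.267316, -0.42362)–(2.0694, 0.372454, -0.5)  len=0.1300
  (v3,v7,v0) [+-+] → (2.0694, 0.372454, -0.5)–(2.0694, 0.810133, -0.182011)  len=0.5410
  (v0,v7,v4) [+--] → (2.0694, 0.810133, -0.182011)–(2.0694, 1.06064, 0)  len=0.3096
  (v16,v0,v17) [-+-] → (2.0694, -1.06064, 0)–(2.0694, -0.810133, 0.182011)  len=0.3096
  (v17,v0,v1) [-++] → (2.0694, -0.810133, 0.182011)–(2.0694, -0.372454, 0.5)  len=0.5410
  (v17,v1,v18) [-+-] → (2.0694, -0.372454, 0.5)–(2.0694, -0.267316, 0.42362)  len=0.1300
  (v18,v1,v2) [-+-] → (2.0694, -0.267316, 0.42362)–(2.0694, 0, 0.2294)  len=0.3304
  (v19,v2,v3) [--+] → (2.0694, 0, -0.2294)–(2.0694, -0.372454, -0.5)  len=0.4604
  (v19,v3,v16) [-+-] → (2.0694, -0.372454, -0.5)–(2.0694, -0.499788, -0.407481)  len=0.1574
  (v16,v3,v0) [-++] → (2.0694, -0.499788, -0.407481)–(2.0694, -1.06064, 0)  len=0.6932

Chained into 1 loop(s):
  loop 1: 14 segments, perimeter = 5.2441
Total perimeter = 5.244


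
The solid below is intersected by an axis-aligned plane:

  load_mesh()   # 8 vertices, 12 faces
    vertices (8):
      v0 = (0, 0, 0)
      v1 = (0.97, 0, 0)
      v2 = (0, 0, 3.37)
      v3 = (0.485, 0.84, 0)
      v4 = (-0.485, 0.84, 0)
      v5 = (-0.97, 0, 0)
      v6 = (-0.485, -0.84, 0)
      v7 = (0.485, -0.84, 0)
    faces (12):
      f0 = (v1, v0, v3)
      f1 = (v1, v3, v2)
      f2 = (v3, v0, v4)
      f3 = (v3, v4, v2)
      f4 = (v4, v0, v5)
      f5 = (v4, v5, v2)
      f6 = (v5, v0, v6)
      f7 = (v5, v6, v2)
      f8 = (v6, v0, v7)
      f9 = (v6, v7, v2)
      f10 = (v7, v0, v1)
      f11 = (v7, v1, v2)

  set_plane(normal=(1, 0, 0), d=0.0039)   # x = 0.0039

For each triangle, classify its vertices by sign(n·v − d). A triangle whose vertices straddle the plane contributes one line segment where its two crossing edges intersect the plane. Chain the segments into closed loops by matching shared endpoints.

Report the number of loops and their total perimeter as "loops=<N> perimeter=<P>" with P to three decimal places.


loops=1 perimeter=8.601

Straddling triangles (8 of 12):
  (v1,v0,v3) [+-+] → (0.0039, 0, 0)–(0.0039, 0.00675464, 0)  len=0.0068
  (v1,v3,v2) [++-] → (0.0039, 0.00675464, 3.3429)–(0.0039, 0, 3.35645)  len=0.0151
  (v3,v0,v4) [+--] → (0.0039, 0.00675464, 0)–(0.0039, 0.84, 0)  len=0.8332
  (v3,v4,v2) [+--] → (0.0039, 0.84, 0)–(0.0039, 0.00675464, 3.3429)  len=3.4452
  (v6,v0,v7) [--+] → (0.0039, -0.00675464, 0)–(0.0039, -0.84, 0)  len=0.8332
  (v6,v7,v2) [-+-] → (0.0039, -0.84, 0)–(0.0039, -0.00675464, 3.3429)  len=3.4452
  (v7,v0,v1) [+-+] → (0.0039, -0.00675464, 0)–(0.0039, 0, 0)  len=0.0068
  (v7,v1,v2) [++-] → (0.0039, 0, 3.35645)–(0.0039, -0.00675464, 3.3429)  len=0.0151

Chained into 1 loop(s):
  loop 1: 8 segments, perimeter = 8.6006
Total perimeter = 8.601


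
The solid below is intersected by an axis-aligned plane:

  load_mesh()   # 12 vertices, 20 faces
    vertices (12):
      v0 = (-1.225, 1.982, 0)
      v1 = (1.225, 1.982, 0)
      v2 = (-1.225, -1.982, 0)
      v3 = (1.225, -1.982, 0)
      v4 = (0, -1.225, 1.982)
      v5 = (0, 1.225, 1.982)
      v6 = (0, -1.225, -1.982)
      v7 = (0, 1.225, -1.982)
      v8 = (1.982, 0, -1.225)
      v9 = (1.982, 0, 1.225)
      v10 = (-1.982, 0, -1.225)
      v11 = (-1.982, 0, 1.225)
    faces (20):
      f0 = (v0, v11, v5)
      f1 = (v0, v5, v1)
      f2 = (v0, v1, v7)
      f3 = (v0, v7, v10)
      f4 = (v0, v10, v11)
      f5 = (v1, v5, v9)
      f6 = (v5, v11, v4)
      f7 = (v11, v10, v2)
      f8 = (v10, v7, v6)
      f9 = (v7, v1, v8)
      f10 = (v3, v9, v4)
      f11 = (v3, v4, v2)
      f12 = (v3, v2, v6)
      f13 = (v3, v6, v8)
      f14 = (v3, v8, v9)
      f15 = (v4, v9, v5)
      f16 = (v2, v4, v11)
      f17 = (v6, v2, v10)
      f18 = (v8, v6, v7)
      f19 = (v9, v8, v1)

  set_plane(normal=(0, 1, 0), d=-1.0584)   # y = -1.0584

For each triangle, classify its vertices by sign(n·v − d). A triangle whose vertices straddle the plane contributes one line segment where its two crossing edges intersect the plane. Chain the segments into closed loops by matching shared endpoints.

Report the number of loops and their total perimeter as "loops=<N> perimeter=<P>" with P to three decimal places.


Straddling triangles (10 of 20):
  (v5,v11,v4) [++-] → (-0.269552, -1.0584, 1.87905)–(0, -1.0584, 1.982)  len=0.2885
  (v11,v10,v2) [++-] → (-1.57776, -1.0584, -0.570843)–(-1.57776, -1.0584, 0.570843)  len=1.1417
  (v10,v7,v6) [++-] → (0, -1.0584, -1.982)–(-0.269552, -1.0584, -1.87905)  len=0.2885
  (v3,v9,v4) [-+-] → (1.57776, -1.0584, 0.570843)–(0.269552, -1.0584, 1.87905)  len=1.8501
  (v3,v6,v8) [--+] → (0.269552, -1.0584, -1.87905)–(1.57776, -1.0584, -0.570843)  len=1.8501
  (v3,v8,v9) [-++] → (1.57776, -1.0584, -0.570843)–(1.57776, -1.0584, 0.570843)  len=1.1417
  (v4,v9,v5) [-++] → (0.269552, -1.0584, 1.87905)–(0, -1.0584, 1.982)  len=0.2885
  (v2,v4,v11) [--+] → (-0.269552, -1.0584, 1.87905)–(-1.57776, -1.0584, 0.570843)  len=1.8501
  (v6,v2,v10) [--+] → (-1.57776, -1.0584, -0.570843)–(-0.269552, -1.0584, -1.87905)  len=1.8501
  (v8,v6,v7) [+-+] → (0.269552, -1.0584, -1.87905)–(0, -1.0584, -1.982)  len=0.2885

Chained into 1 loop(s):
  loop 1: 10 segments, perimeter = 10.8379
Total perimeter = 10.838

loops=1 perimeter=10.838


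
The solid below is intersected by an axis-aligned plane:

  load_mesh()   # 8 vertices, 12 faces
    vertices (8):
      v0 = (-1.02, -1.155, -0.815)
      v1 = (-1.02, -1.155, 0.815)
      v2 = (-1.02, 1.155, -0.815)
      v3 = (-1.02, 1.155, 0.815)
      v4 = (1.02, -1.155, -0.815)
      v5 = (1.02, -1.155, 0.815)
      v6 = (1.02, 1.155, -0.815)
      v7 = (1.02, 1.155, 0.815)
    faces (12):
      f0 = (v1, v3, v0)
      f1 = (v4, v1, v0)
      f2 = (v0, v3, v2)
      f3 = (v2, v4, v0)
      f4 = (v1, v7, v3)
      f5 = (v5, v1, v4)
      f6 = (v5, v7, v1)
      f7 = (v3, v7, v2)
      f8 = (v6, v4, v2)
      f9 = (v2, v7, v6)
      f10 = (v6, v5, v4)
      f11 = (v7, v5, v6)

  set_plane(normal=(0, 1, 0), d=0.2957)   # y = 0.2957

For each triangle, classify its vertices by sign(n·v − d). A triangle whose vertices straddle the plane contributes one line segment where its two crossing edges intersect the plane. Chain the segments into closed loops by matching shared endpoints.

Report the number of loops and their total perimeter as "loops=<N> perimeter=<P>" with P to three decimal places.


loops=1 perimeter=7.340

Straddling triangles (8 of 12):
  (v1,v3,v0) [-+-] → (-1.02, 0.2957, 0.815)–(-1.02, 0.2957, 0.208654)  len=0.6063
  (v0,v3,v2) [-++] → (-1.02, 0.2957, 0.208654)–(-1.02, 0.2957, -0.815)  len=1.0237
  (v2,v4,v0) [+--] → (-0.261138, 0.2957, -0.815)–(-1.02, 0.2957, -0.815)  len=0.7589
  (v1,v7,v3) [-++] → (0.261138, 0.2957, 0.815)–(-1.02, 0.2957, 0.815)  len=1.2811
  (v5,v7,v1) [-+-] → (1.02, 0.2957, 0.815)–(0.261138, 0.2957, 0.815)  len=0.7589
  (v6,v4,v2) [+-+] → (1.02, 0.2957, -0.815)–(-0.261138, 0.2957, -0.815)  len=1.2811
  (v6,v5,v4) [+--] → (1.02, 0.2957, -0.208654)–(1.02, 0.2957, -0.815)  len=0.6063
  (v7,v5,v6) [+-+] → (1.02, 0.2957, 0.815)–(1.02, 0.2957, -0.208654)  len=1.0237

Chained into 1 loop(s):
  loop 1: 8 segments, perimeter = 7.3400
Total perimeter = 7.340


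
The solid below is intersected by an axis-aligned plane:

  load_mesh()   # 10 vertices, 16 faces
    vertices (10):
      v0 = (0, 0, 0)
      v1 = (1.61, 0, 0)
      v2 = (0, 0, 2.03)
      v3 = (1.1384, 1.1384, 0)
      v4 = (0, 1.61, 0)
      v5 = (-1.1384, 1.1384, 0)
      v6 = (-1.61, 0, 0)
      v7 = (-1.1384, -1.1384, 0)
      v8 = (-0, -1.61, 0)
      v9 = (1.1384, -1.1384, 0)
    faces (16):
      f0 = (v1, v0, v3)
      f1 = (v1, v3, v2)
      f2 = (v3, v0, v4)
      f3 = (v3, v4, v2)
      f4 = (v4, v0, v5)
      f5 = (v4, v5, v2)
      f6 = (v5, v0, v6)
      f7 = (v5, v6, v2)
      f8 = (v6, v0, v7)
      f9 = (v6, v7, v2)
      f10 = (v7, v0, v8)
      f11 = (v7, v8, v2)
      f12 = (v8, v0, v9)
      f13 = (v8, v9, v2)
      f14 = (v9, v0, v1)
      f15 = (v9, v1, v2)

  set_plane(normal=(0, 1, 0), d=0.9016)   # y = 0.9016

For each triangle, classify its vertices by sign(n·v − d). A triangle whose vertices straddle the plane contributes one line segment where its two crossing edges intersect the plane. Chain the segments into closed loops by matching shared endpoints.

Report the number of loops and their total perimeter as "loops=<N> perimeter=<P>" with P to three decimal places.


loops=1 perimeter=5.585

Straddling triangles (8 of 16):
  (v1,v0,v3) [--+] → (0.9016, 0.9016, 0)–(1.2365, 0.9016, 0)  len=0.3349
  (v1,v3,v2) [-+-] → (1.2365, 0.9016, 0)–(0.9016, 0.9016, 0.422263)  len=0.5389
  (v3,v0,v4) [+-+] → (0.9016, 0.9016, 0)–(0, 0.9016, 0)  len=0.9016
  (v3,v4,v2) [++-] → (0, 0.9016, 0.8932)–(0.9016, 0.9016, 0.422263)  len=1.0172
  (v4,v0,v5) [+-+] → (0, 0.9016, 0)–(-0.9016, 0.9016, 0)  len=0.9016
  (v4,v5,v2) [++-] → (-0.9016, 0.9016, 0.422263)–(0, 0.9016, 0.8932)  len=1.0172
  (v5,v0,v6) [+--] → (-0.9016, 0.9016, 0)–(-1.2365, 0.9016, 0)  len=0.3349
  (v5,v6,v2) [+--] → (-1.2365, 0.9016, 0)–(-0.9016, 0.9016, 0.422263)  len=0.5389

Chained into 1 loop(s):
  loop 1: 8 segments, perimeter = 5.5853
Total perimeter = 5.585


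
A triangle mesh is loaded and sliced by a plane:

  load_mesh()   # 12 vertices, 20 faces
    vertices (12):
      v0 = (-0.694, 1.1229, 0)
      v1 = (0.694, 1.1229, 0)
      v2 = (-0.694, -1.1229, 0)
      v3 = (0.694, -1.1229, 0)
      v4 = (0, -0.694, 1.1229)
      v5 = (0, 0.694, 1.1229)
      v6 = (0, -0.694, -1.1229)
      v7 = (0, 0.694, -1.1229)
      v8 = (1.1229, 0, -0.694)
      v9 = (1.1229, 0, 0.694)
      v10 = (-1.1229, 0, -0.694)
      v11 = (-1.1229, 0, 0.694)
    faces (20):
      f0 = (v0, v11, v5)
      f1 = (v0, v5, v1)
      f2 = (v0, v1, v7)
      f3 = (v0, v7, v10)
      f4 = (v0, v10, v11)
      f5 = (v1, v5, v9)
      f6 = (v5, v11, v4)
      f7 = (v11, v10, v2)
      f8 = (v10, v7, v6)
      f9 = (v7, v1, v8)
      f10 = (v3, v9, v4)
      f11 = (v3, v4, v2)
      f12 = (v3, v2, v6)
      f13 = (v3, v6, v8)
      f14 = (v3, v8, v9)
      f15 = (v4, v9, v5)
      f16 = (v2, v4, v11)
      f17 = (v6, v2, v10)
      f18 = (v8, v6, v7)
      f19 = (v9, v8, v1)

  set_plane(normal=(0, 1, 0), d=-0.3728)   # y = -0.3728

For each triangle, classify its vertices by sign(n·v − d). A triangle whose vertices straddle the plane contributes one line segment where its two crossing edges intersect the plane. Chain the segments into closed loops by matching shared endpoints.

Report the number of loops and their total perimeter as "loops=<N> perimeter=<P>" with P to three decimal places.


Straddling triangles (10 of 20):
  (v5,v11,v4) [++-] → (-0.519705, -0.3728, 0.924395)–(0, -0.3728, 1.1229)  len=0.5563
  (v11,v10,v2) [++-] → (-0.980506, -0.3728, -0.463594)–(-0.980506, -0.3728, 0.463594)  len=0.9272
  (v10,v7,v6) [++-] → (0, -0.3728, -1.1229)–(-0.519705, -0.3728, -0.924395)  len=0.5563
  (v3,v9,v4) [-+-] → (0.980506, -0.3728, 0.463594)–(0.519705, -0.3728, 0.924395)  len=0.6517
  (v3,v6,v8) [--+] → (0.519705, -0.3728, -0.924395)–(0.980506, -0.3728, -0.463594)  len=0.6517
  (v3,v8,v9) [-++] → (0.980506, -0.3728, -0.463594)–(0.980506, -0.3728, 0.463594)  len=0.9272
  (v4,v9,v5) [-++] → (0.519705, -0.3728, 0.924395)–(0, -0.3728, 1.1229)  len=0.5563
  (v2,v4,v11) [--+] → (-0.519705, -0.3728, 0.924395)–(-0.980506, -0.3728, 0.463594)  len=0.6517
  (v6,v2,v10) [--+] → (-0.980506, -0.3728, -0.463594)–(-0.519705, -0.3728, -0.924395)  len=0.6517
  (v8,v6,v7) [+-+] → (0.519705, -0.3728, -0.924395)–(0, -0.3728, -1.1229)  len=0.5563

Chained into 1 loop(s):
  loop 1: 10 segments, perimeter = 6.6864
Total perimeter = 6.686

loops=1 perimeter=6.686


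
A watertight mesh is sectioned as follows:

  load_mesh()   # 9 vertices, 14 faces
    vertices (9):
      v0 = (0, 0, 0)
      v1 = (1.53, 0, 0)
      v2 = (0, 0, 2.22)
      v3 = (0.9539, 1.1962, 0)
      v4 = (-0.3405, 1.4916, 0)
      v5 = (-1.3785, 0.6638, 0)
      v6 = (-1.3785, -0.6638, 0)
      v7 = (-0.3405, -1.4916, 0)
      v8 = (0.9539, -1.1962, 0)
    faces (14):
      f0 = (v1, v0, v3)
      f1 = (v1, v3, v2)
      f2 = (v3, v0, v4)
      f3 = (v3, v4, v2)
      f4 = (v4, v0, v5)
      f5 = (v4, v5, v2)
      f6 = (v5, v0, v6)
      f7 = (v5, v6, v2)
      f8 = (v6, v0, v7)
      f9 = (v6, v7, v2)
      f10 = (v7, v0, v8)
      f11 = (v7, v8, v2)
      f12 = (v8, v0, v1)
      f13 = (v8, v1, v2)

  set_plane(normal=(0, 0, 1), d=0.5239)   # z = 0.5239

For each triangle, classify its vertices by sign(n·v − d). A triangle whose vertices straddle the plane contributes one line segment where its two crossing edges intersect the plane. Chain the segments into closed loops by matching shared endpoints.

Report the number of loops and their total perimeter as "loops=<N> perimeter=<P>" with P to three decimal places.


Straddling triangles (7 of 14):
  (v1,v3,v2) [--+] → (0.728788, 0.913908, 0.5239)–(1.16893, 0, 0.5239)  len=1.0144
  (v3,v4,v2) [--+] → (-0.260145, 1.1396, 0.5239)–(0.728788, 0.913908, 0.5239)  len=1.0144
  (v4,v5,v2) [--+] → (-1.05319, 0.507149, 0.5239)–(-0.260145, 1.1396, 0.5239)  len=1.0143
  (v5,v6,v2) [--+] → (-1.05319, -0.507149, 0.5239)–(-1.05319, 0.507149, 0.5239)  len=1.0143
  (v6,v7,v2) [--+] → (-0.260145, -1.1396, 0.5239)–(-1.05319, -0.507149, 0.5239)  len=1.0143
  (v7,v8,v2) [--+] → (0.728788, -0.913908, 0.5239)–(-0.260145, -1.1396, 0.5239)  len=1.0144
  (v8,v1,v2) [--+] → (1.16893, 0, 0.5239)–(0.728788, -0.913908, 0.5239)  len=1.0144

Chained into 1 loop(s):
  loop 1: 7 segments, perimeter = 7.1005
Total perimeter = 7.100

loops=1 perimeter=7.100


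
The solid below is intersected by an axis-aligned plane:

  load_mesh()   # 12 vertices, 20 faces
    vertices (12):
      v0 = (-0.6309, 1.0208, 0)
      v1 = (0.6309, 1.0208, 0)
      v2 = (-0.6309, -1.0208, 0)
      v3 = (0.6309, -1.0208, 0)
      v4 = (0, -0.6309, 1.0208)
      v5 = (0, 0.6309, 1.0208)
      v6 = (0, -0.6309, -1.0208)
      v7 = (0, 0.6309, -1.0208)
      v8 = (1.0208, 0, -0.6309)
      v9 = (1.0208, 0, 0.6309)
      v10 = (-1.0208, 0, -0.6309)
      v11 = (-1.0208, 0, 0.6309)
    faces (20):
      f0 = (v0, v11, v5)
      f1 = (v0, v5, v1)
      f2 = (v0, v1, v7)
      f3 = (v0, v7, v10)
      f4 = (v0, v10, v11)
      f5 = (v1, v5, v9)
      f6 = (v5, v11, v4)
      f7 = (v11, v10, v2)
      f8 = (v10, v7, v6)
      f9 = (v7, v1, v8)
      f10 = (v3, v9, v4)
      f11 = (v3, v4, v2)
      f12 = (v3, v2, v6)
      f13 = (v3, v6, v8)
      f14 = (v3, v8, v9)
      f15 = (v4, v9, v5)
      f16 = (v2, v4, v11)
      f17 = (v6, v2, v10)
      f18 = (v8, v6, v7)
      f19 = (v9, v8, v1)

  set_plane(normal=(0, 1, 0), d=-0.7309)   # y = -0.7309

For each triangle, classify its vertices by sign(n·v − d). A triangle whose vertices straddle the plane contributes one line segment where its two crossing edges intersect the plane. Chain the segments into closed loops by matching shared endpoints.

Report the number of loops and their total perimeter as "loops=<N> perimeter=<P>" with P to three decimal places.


Straddling triangles (8 of 20):
  (v11,v10,v2) [++-] → (-0.741629, -0.7309, -0.179171)–(-0.741629, -0.7309, 0.179171)  len=0.3583
  (v3,v9,v4) [-++] → (0.741629, -0.7309, 0.179171)–(0.161811, -0.7309, 0.758989)  len=0.8200
  (v3,v4,v2) [-+-] → (0.161811, -0.7309, 0.758989)–(-0.161811, -0.7309, 0.758989)  len=0.3236
  (v3,v2,v6) [--+] → (-0.161811, -0.7309, -0.758989)–(0.161811, -0.7309, -0.758989)  len=0.3236
  (v3,v6,v8) [-++] → (0.161811, -0.7309, -0.758989)–(0.741629, -0.7309, -0.179171)  len=0.8200
  (v3,v8,v9) [-++] → (0.741629, -0.7309, -0.179171)–(0.741629, -0.7309, 0.179171)  len=0.3583
  (v2,v4,v11) [-++] → (-0.161811, -0.7309, 0.758989)–(-0.741629, -0.7309, 0.179171)  len=0.8200
  (v6,v2,v10) [+-+] → (-0.161811, -0.7309, -0.758989)–(-0.741629, -0.7309, -0.179171)  len=0.8200

Chained into 1 loop(s):
  loop 1: 8 segments, perimeter = 4.6439
Total perimeter = 4.644

loops=1 perimeter=4.644


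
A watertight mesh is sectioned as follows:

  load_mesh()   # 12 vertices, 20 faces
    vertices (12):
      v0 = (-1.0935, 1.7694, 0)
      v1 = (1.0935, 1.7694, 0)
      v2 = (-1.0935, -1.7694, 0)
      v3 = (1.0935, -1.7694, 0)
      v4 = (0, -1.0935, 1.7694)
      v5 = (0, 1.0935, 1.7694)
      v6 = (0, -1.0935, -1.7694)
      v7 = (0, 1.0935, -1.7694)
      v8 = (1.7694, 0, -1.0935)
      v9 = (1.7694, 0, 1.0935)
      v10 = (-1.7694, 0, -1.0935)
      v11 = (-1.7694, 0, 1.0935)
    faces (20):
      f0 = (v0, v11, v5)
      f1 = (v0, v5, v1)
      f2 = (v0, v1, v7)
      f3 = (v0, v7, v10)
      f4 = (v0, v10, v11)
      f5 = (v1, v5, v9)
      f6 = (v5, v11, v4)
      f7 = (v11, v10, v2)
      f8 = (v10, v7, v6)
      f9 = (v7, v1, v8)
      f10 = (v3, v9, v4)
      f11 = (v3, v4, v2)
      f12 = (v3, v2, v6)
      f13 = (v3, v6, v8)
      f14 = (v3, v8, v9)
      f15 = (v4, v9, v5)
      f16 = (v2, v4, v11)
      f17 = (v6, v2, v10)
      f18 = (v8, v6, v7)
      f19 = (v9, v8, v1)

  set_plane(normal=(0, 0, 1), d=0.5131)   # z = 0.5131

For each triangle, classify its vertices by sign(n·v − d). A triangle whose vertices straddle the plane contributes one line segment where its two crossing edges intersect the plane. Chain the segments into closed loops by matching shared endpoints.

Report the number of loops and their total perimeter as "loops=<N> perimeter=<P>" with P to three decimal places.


Straddling triangles (10 of 20):
  (v0,v11,v5) [-++] → (-1.41065, 0.939149, 0.5131)–(-0.776401, 1.5734, 0.5131)  len=0.8970
  (v0,v5,v1) [-+-] → (-0.776401, 1.5734, 0.5131)–(0.776401, 1.5734, 0.5131)  len=1.5528
  (v0,v10,v11) [--+] → (-1.7694, 0, 0.5131)–(-1.41065, 0.939149, 0.5131)  len=1.0053
  (v1,v5,v9) [-++] → (0.776401, 1.5734, 0.5131)–(1.41065, 0.939149, 0.5131)  len=0.8970
  (v11,v10,v2) [+--] → (-1.7694, 0, 0.5131)–(-1.41065, -0.939149, 0.5131)  len=1.0053
  (v3,v9,v4) [-++] → (1.41065, -0.939149, 0.5131)–(0.776401, -1.5734, 0.5131)  len=0.8970
  (v3,v4,v2) [-+-] → (0.776401, -1.5734, 0.5131)–(-0.776401, -1.5734, 0.5131)  len=1.5528
  (v3,v8,v9) [--+] → (1.7694, 0, 0.5131)–(1.41065, -0.939149, 0.5131)  len=1.0053
  (v2,v4,v11) [-++] → (-0.776401, -1.5734, 0.5131)–(-1.41065, -0.939149, 0.5131)  len=0.8970
  (v9,v8,v1) [+--] → (1.7694, 0, 0.5131)–(1.41065, 0.939149, 0.5131)  len=1.0053

Chained into 1 loop(s):
  loop 1: 10 segments, perimeter = 10.7148
Total perimeter = 10.715

loops=1 perimeter=10.715


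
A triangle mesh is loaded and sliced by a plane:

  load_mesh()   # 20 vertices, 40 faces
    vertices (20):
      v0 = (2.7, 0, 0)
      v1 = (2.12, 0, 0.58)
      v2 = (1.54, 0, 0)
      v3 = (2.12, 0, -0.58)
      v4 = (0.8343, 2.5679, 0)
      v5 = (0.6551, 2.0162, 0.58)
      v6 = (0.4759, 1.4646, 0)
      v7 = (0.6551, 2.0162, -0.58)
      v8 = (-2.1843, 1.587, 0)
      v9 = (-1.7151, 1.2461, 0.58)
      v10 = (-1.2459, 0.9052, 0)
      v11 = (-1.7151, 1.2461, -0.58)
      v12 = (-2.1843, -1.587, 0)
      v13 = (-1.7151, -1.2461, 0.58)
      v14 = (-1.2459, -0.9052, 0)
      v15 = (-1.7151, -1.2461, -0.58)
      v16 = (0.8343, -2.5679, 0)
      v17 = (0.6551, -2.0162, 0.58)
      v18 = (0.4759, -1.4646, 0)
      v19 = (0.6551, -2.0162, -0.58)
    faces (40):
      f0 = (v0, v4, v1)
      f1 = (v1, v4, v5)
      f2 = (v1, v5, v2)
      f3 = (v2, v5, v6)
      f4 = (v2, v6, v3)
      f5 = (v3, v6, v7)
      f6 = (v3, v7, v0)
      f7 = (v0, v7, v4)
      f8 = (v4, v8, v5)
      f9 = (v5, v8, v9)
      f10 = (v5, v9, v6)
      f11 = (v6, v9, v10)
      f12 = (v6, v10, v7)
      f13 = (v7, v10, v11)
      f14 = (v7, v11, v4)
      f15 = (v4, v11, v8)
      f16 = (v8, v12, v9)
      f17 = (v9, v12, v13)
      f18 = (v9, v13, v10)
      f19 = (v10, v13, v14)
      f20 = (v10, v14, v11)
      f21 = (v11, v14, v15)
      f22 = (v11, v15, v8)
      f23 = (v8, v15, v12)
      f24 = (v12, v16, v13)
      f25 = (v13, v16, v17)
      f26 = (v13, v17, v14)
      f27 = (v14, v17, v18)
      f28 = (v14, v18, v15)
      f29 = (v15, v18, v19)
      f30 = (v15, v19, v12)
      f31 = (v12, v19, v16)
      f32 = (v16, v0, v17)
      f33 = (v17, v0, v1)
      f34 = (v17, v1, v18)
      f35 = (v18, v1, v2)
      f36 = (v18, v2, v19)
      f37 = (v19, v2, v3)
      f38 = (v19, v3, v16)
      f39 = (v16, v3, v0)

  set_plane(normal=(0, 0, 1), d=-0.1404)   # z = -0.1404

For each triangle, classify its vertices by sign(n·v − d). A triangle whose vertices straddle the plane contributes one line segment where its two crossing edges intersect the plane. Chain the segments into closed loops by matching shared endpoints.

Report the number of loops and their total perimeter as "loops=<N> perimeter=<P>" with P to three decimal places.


Straddling triangles (20 of 40):
  (v2,v6,v3) [++-] → (0.873886, 1.11007, -0.1404)–(1.6804, 0, -0.1404)  len=1.3721
  (v3,v6,v7) [-+-] → (0.873886, 1.11007, -0.1404)–(0.519279, 1.59813, -0.1404)  len=0.6033
  (v3,v7,v0) [--+] → (2.20499, 0.488059, -0.1404)–(2.5596, 0, -0.1404)  len=0.6033
  (v0,v7,v4) [+-+] → (2.20499, 0.488059, -0.1404)–(0.790921, 2.43435, -0.1404)  len=2.4058
  (v6,v10,v7) [++-] → (-0.785727, 1.17414, -0.1404)–(0.519279, 1.59813, -0.1404)  len=1.3722
  (v7,v10,v11) [-+-] → (-0.785727, 1.17414, -0.1404)–(-1.35948, 0.987721, -0.1404)  len=0.6033
  (v7,v11,v4) [--+] → (0.217169, 2.24793, -0.1404)–(0.790921, 2.43435, -0.1404)  len=0.6033
  (v4,v11,v8) [+-+] → (0.217169, 2.24793, -0.1404)–(-2.07072, 1.50448, -0.1404)  len=2.4057
  (v10,v14,v11) [++-] → (-1.35948, -0.384437, -0.1404)–(-1.35948, 0.987721, -0.1404)  len=1.3722
  (v11,v14,v15) [-+-] → (-1.35948, -0.384437, -0.1404)–(-1.35948, -0.987721, -0.1404)  len=0.6033
  (v11,v15,v8) [--+] → (-2.07072, 0.901194, -0.1404)–(-2.07072, 1.50448, -0.1404)  len=0.6033
  (v8,v15,v12) [+-+] → (-2.07072, 0.901194, -0.1404)–(-2.07072, -1.50448, -0.1404)  len=2.4057
  (v14,v18,v15) [++-] → (-0.0544731, -1.41171, -0.1404)–(-1.35948, -0.987721, -0.1404)  len=1.3722
  (v15,v18,v19) [-+-] → (-0.0544731, -1.41171, -0.1404)–(0.519279, -1.59813, -0.1404)  len=0.6033
  (v15,v19,v12) [--+] → (-1.49697, -1.6909, -0.1404)–(-2.07072, -1.50448, -0.1404)  len=0.6033
  (v12,v19,v16) [+-+] → (-1.49697, -1.6909, -0.1404)–(0.790921, -2.43435, -0.1404)  len=2.4057
  (v18,v2,v19) [++-] → (1.32579, -0.488059, -0.1404)–(0.519279, -1.59813, -0.1404)  len=1.3721
  (v19,v2,v3) [-+-] → (1.32579, -0.488059, -0.1404)–(1.6804, 0, -0.1404)  len=0.6033
  (v19,v3,v16) [--+] → (1.14553, -1.94629, -0.1404)–(0.790921, -2.43435, -0.1404)  len=0.6033
  (v16,v3,v0) [+-+] → (1.14553, -1.94629, -0.1404)–(2.5596, 0, -0.1404)  len=2.4058

Chained into 2 loop(s):
  loop 1: 10 segments, perimeter = 9.8771
  loop 2: 10 segments, perimeter = 15.0449
Total perimeter = 24.922

loops=2 perimeter=24.922


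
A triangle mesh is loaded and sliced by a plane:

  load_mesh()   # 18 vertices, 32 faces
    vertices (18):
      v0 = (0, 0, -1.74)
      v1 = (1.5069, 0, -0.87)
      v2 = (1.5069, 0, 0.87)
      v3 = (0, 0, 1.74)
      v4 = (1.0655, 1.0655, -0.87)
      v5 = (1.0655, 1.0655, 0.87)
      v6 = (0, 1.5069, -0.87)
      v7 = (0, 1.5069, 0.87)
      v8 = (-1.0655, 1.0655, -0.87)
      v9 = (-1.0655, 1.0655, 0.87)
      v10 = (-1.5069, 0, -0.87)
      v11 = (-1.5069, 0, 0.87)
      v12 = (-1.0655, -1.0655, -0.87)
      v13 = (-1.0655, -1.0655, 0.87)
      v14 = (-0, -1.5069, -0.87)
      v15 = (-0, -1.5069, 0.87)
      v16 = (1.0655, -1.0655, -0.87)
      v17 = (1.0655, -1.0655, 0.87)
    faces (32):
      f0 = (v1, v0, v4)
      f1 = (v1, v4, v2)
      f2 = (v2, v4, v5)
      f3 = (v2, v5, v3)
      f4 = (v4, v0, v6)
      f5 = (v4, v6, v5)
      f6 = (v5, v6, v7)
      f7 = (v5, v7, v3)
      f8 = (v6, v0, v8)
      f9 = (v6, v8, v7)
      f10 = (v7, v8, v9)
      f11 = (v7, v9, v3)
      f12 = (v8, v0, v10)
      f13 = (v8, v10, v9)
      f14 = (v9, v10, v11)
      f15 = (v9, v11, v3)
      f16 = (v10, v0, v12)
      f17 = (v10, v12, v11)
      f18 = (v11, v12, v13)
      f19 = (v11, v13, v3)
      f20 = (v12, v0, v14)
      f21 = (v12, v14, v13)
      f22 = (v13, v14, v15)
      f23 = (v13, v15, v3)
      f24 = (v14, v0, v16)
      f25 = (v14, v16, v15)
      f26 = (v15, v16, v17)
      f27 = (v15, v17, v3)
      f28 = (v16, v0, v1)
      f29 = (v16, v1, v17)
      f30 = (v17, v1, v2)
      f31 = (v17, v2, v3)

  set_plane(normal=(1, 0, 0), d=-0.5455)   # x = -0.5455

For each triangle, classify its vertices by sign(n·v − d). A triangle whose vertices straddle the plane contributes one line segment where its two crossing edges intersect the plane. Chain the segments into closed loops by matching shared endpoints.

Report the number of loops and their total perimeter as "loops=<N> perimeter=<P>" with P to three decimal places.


Straddling triangles (12 of 32):
  (v6,v0,v8) [++-] → (-0.5455, 0.5455, -1.29459)–(-0.5455, 1.28092, -0.87)  len=0.8492
  (v6,v8,v7) [+-+] → (-0.5455, 1.28092, -0.87)–(-0.5455, 1.28092, -0.0208212)  len=0.8492
  (v7,v8,v9) [+--] → (-0.5455, 1.28092, -0.0208212)–(-0.5455, 1.28092, 0.87)  len=0.8908
  (v7,v9,v3) [+-+] → (-0.5455, 1.28092, 0.87)–(-0.5455, 0.5455, 1.29459)  len=0.8492
  (v8,v0,v10) [-+-] → (-0.5455, 0.5455, -1.29459)–(-0.5455, 0, -1.42506)  len=0.5609
  (v9,v11,v3) [--+] → (-0.5455, 0, 1.42506)–(-0.5455, 0.5455, 1.29459)  len=0.5609
  (v10,v0,v12) [-+-] → (-0.5455, 0, -1.42506)–(-0.5455, -0.5455, -1.29459)  len=0.5609
  (v11,v13,v3) [--+] → (-0.5455, -0.5455, 1.29459)–(-0.5455, 0, 1.42506)  len=0.5609
  (v12,v0,v14) [-++] → (-0.5455, -0.5455, -1.29459)–(-0.5455, -1.28092, -0.87)  len=0.8492
  (v12,v14,v13) [-+-] → (-0.5455, -1.28092, -0.87)–(-0.5455, -1.28092, 0.0208212)  len=0.8908
  (v13,v14,v15) [-++] → (-0.5455, -1.28092, 0.0208212)–(-0.5455, -1.28092, 0.87)  len=0.8492
  (v13,v15,v3) [-++] → (-0.5455, -1.28092, 0.87)–(-0.5455, -0.5455, 1.29459)  len=0.8492

Chained into 1 loop(s):
  loop 1: 12 segments, perimeter = 9.1203
Total perimeter = 9.120

loops=1 perimeter=9.120


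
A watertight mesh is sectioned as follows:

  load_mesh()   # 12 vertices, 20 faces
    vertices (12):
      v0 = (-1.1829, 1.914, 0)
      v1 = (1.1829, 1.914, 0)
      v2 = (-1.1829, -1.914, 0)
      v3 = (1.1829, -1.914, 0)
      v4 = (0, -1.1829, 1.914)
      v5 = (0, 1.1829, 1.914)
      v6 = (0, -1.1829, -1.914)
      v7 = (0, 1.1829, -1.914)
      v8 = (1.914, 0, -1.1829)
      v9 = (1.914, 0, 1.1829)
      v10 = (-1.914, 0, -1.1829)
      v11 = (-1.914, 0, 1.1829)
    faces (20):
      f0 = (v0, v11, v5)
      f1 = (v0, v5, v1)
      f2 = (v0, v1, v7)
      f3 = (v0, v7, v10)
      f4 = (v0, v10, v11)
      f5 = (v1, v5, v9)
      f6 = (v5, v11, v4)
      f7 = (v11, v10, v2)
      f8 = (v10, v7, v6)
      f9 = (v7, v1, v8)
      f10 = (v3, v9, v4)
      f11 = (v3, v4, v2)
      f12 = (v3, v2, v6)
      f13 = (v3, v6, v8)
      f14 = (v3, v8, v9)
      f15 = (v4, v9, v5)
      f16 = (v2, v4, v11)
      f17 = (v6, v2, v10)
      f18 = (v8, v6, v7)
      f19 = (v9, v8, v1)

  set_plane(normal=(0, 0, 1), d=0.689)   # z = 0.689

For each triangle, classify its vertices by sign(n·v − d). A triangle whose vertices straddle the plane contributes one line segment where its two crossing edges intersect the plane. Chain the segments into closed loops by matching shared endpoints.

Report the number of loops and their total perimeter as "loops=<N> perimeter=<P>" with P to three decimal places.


loops=1 perimeter=11.268

Straddling triangles (10 of 20):
  (v0,v11,v5) [-++] → (-1.60874, 0.799159, 0.689)–(-0.757081, 1.65082, 0.689)  len=1.2044
  (v0,v5,v1) [-+-] → (-0.757081, 1.65082, 0.689)–(0.757081, 1.65082, 0.689)  len=1.5142
  (v0,v10,v11) [--+] → (-1.914, 0, 0.689)–(-1.60874, 0.799159, 0.689)  len=0.8555
  (v1,v5,v9) [-++] → (0.757081, 1.65082, 0.689)–(1.60874, 0.799159, 0.689)  len=1.2044
  (v11,v10,v2) [+--] → (-1.914, 0, 0.689)–(-1.60874, -0.799159, 0.689)  len=0.8555
  (v3,v9,v4) [-++] → (1.60874, -0.799159, 0.689)–(0.757081, -1.65082, 0.689)  len=1.2044
  (v3,v4,v2) [-+-] → (0.757081, -1.65082, 0.689)–(-0.757081, -1.65082, 0.689)  len=1.5142
  (v3,v8,v9) [--+] → (1.914, 0, 0.689)–(1.60874, -0.799159, 0.689)  len=0.8555
  (v2,v4,v11) [-++] → (-0.757081, -1.65082, 0.689)–(-1.60874, -0.799159, 0.689)  len=1.2044
  (v9,v8,v1) [+--] → (1.914, 0, 0.689)–(1.60874, 0.799159, 0.689)  len=0.8555

Chained into 1 loop(s):
  loop 1: 10 segments, perimeter = 11.2679
Total perimeter = 11.268
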